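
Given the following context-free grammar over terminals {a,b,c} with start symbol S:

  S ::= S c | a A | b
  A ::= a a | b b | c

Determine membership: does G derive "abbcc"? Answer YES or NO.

CNF form of G:
  S -> S T2 | T0 A | b
  A -> T0 T0 | T1 T1 | c
  T0 -> a
  T1 -> b
  T2 -> c

CYK table (by increasing span):
  T[0,0] 'a' = {T0}  orig:{}
  T[1,1] 'b' = {S,T1}  orig:{S}
  T[2,2] 'b' = {S,T1}  orig:{S}
  T[3,3] 'c' = {A,T2}  orig:{A}
  T[4,4] 'c' = {A,T2}  orig:{A}
  T[0,1] 'ab' = ∅
  T[1,2] 'bb' = {A}
  T[2,3] 'bc' = {S}
  T[3,4] 'cc' = ∅
  T[0,2] 'abb' = {S}
  T[1,3] 'bbc' = ∅
  T[2,4] 'bcc' = {S}
  T[0,3] 'abbc' = {S}
  T[1,4] 'bbcc' = ∅
  T[0,4] 'abbcc' = {S}

S ∈ T[0,4] ⇒ YES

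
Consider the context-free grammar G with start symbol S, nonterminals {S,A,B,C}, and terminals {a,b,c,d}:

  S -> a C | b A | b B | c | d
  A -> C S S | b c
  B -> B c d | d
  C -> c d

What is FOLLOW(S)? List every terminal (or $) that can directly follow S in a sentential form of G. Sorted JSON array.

FIRST iteration:
pass 1:
  A via A→b c: +{b}
  B via B→d: +{d}
  C via C→c d: +{c}
  S via S→a C: +{a}
  S via S→b A: +{b}
  S via S→c: +{c}
  S via S→d: +{d}
  FIRST[S]={a,b,c,d}  FIRST[A]={b}  FIRST[B]={d}  FIRST[C]={c}
pass 2:
  A via A→C S S: +{c}
  FIRST[S]={a,b,c,d}  FIRST[A]={b,c}  FIRST[B]={d}  FIRST[C]={c}
pass 3: done
  FIRST[S]={a,b,c,d}  FIRST[A]={b,c}  FIRST[B]={d}  FIRST[C]={c}

FOLLOW sets:
FOLLOW(S) := {$}
[1]
  A→C S S: FOLLOW(C) ⊇ FIRST(S) = {a,b,c,d}; new: +{a,b,c,d}
  A→C S S: FOLLOW(S) ⊇ FIRST(S) = {a,b,c,d}; new: +{a,b,c,d}
  B→B c d: FOLLOW(B) ⊇ FIRST(c) = {c}; new: +{c}
  S→a C: FOLLOW(C) ⊇ FOLLOW(S) ⊇ {$,a,b,c,d}; new: +{$}
  S→b A: FOLLOW(A) ⊇ FOLLOW(S) ⊇ {$,a,b,c,d}; new: +{$,a,b,c,d}
  S→b B: FOLLOW(B) ⊇ FOLLOW(S) ⊇ {$,a,b,c,d}; new: +{$,a,b,d}
  FOLLOW(S)={$,a,b,c,d}  FOLLOW(A)={$,a,b,c,d}  FOLLOW(B)={$,a,b,c,d}  FOLLOW(C)={$,a,b,c,d}
[2] — fixpoint
  FOLLOW(S)={$,a,b,c,d}  FOLLOW(A)={$,a,b,c,d}  FOLLOW(B)={$,a,b,c,d}  FOLLOW(C)={$,a,b,c,d}

FOLLOW(S) = ["$", "a", "b", "c", "d"]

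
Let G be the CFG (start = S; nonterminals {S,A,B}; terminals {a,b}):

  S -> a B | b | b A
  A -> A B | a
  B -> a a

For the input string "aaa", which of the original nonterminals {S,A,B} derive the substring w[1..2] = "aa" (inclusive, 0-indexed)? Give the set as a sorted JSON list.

Convert to CNF:
  S -> T0 B | T1 A | b
  A -> A B | a
  B -> T0 T0
  T0 -> a
  T1 -> b

Fill CYK table bottom-up — only the sub-triangle for w[1..2]:
  T[1,1] 'a' = {A,T0}  orig:{A}
  T[2,2] 'a' = {A,T0}  orig:{A}
  T[1,2] 'aa' = {B}

Original NTs in T[1,2] deriving "aa": ["B"]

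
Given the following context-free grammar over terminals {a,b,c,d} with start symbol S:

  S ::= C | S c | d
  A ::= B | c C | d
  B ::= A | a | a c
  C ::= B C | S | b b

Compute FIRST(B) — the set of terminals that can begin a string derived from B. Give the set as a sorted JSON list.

FIRST sets, iterate to fixpoint:
[1]
  A via A→c C: +{c}
  A via A→d: +{d}
  B via B→A: +{c,d}
  B via B→a: +{a}
  C via C→B C: +{a,c,d}
  C via C→b b: +{b}
  S via S→C: +{a,b,c,d}
  S: {a,b,c,d}  A: {c,d}  B: {a,c,d}  C: {a,b,c,d}
[2]
  A via A→B: +{a}
  S: {a,b,c,d}  A: {a,c,d}  B: {a,c,d}  C: {a,b,c,d}
[3] done
  S: {a,b,c,d}  A: {a,c,d}  B: {a,c,d}  C: {a,b,c,d}

FIRST(B) = ["a", "c", "d"]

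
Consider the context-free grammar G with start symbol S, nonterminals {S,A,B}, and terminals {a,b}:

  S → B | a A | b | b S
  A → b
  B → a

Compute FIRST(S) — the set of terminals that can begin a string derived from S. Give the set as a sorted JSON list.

FIRST sets, iterate to fixpoint:
[1]
  A via A→b: +{b}
  B via B→a: +{a}
  S via S→B: +{a}
  S via S→b: +{b}
  FIRST(S)={a,b}  FIRST(A)={b}  FIRST(B)={a}
[2] — fixpoint
  FIRST(S)={a,b}  FIRST(A)={b}  FIRST(B)={a}

FIRST(S) = ["a", "b"]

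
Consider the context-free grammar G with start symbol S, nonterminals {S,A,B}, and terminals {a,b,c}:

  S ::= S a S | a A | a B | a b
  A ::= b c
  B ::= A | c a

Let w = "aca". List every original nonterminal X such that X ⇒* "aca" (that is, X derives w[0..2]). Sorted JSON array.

Convert to CNF:
  S -> S X3 | T2 A | T2 B | T2 T0
  A -> T0 T1
  B -> T0 T1 | T1 T2
  T0 -> b
  T1 -> c
  T2 -> a
  X3 -> T2 S

Fill CYK table bottom-up — only the sub-triangle for w[0..2]:
  T[0,0] 'a' = {T2}  orig:{}
  T[1,1] 'c' = {T1}  orig:{}
  T[2,2] 'a' = {T2}  orig:{}
  T[0,1] 'ac' = ∅
  T[1,2] 'ca' = {B}
  T[0,2] 'aca' = {S}

Original NTs in T[0,2] deriving "aca": ["S"]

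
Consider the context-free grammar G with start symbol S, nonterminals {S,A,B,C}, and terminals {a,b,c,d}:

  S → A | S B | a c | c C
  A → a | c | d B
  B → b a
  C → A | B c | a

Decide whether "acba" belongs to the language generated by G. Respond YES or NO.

Convert to CNF:
  S -> S B | T0 B | T2 T3 | T3 C | a | c
  A -> T0 B | a | c
  B -> T1 T2
  C -> B T3 | T0 B | a | c
  T0 -> d
  T1 -> b
  T2 -> a
  T3 -> c

CYK fill:
  T[0,0] 'a' = {A,C,S,T2}  orig:{A,C,S}
  T[1,1] 'c' = {A,C,S,T3}  orig:{A,C,S}
  T[2,2] 'b' = {T1}  orig:{}
  T[3,3] 'a' = {A,C,S,T2}  orig:{A,C,S}
  T[0,1] 'ac' = {S}
  T[1,2] 'cb' = ∅
  T[2,3] 'ba' = {B}
  T[0,2] 'acb' = ∅
  T[1,3] 'cba' = {S}
  T[0,3] 'acba' = {S}

S ∈ T[0,3] ⇒ YES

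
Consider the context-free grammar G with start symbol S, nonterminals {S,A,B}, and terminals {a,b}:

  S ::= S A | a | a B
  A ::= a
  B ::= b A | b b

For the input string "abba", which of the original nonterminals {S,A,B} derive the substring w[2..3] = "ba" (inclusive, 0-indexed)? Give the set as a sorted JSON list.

CNF form of G:
  S -> S A | T1 B | a
  A -> a
  B -> T0 A | T0 T0
  T0 -> b
  T1 -> a

CYK table (by increasing span) — only the sub-triangle for w[2..3]:
  T[2,2] 'b' = {T0}  orig:{}
  T[3,3] 'a' = {A,S,T1}  orig:{A,S}
  T[2,3] 'ba' = {B}

Original NTs in T[2,3] deriving "ba": ["B"]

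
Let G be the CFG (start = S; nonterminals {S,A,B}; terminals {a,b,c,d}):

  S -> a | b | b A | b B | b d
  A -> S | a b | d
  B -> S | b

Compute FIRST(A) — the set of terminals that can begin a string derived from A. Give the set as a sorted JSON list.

Compute FIRST by fixpoint:
pass 1:
  A via A→a b: +{a}
  A via A→d: +{d}
  B via B→b: +{b}
  S via S→a: +{a}
  S via S→b: +{b}
  S: {a,b}  A: {a,d}  B: {b}
pass 2:
  A via A→S: +{b}
  B via B→S: +{a}
  S: {a,b}  A: {a,b,d}  B: {a,b}
pass 3: (stable)
  S: {a,b}  A: {a,b,d}  B: {a,b}

FIRST(A) = ["a", "b", "d"]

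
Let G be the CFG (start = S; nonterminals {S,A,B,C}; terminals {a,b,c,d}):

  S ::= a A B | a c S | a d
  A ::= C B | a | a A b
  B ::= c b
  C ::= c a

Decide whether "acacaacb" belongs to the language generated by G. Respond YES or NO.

Convert to CNF:
  S -> T0 T3 | T0 X5 | T0 X6
  A -> C B | T0 X4 | a
  B -> T2 T1
  C -> T2 T0
  T0 -> a
  T1 -> b
  T2 -> c
  T3 -> d
  X4 -> A T1
  X5 -> A B
  X6 -> T2 S

CYK table (by increasing span):
  [0..0]={A,T0}  "a"  orig:{A}
  [1..1]={T2}  "c"  orig:{}
  [2..2]={A,T0}  "a"  orig:{A}
  [3..3]={T2}  "c"  orig:{}
  [4..4]={A,T0}  "a"  orig:{A}
  [5..5]={A,T0}  "a"  orig:{A}
  [6..6]={T2}  "c"  orig:{}
  [7..7]={T1}  "b"  orig:{}
  [0..1]=∅  "ac"
  [1..2]={C}  "ca"
  [2..3]=∅  "ac"
  [3..4]={C}  "ca"
  [4..5]=∅  "aa"
  [5..6]=∅  "ac"
  [6..7]={B}  "cb"
  [0..2]=∅  "aca"
  [1..3]=∅  "cac"
  [2..4]=∅  "aca"
  [3..5]=∅  "caa"
  [4..6]=∅  "aac"
  [5..7]={X5}  "acb"  orig:{}
  [0..3]=∅  "acac"
  [1..4]=∅  "caca"
  [2..5]=∅  "acaa"
  [3..6]=∅  "caac"
  [4..7]={S}  "aacb"
  [0..4]=∅  "acaca"
  [1..5]=∅  "cacaa"
  [2..6]=∅  "acaac"
  [3..7]={X6}  "caacb"  orig:{}
  [0..5]=∅  "acacaa"
  [1..6]=∅  "cacaac"
  [2..7]={S}  "acaacb"
  [0..6]=∅  "acacaac"
  [1..7]={X6}  "cacaacb"  orig:{}
  [0..7]={S}  "acacaacb"

S ∈ T[0,7] ⇒ YES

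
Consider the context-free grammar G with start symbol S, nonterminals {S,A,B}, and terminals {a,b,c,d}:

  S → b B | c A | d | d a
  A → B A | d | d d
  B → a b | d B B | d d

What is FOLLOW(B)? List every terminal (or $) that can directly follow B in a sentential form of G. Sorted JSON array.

Compute FIRST by fixpoint:
[1]
  A via A→d: +{d}
  B via B→a b: +{a}
  B via B→d B B: +{d}
  S via S→b B: +{b}
  S via S→c A: +{c}
  S via S→d: +{d}
  FIRST[S]={b,c,d}  FIRST[A]={d}  FIRST[B]={a,d}
[2]
  A via A→B A: +{a}
  FIRST[S]={b,c,d}  FIRST[A]={a,d}  FIRST[B]={a,d}
[3] — fixpoint
  FIRST[S]={b,c,d}  FIRST[A]={a,d}  FIRST[B]={a,d}

Compute FOLLOW by fixpoint:
seed FOLLOW(S) with $
pass 1:
  A→B A: FOLLOW(B) ⊇ FIRST(A) = {a,d}; new: +{a,d}
  S→b B: FOLLOW(B) ⊇ FOLLOW(S) ⊇ {$}; new: +{$}
  S→c A: FOLLOW(A) ⊇ FOLLOW(S) ⊇ {$}; new: +{$}
  FOLLOW(S)={$}  FOLLOW(A)={$}  FOLLOW(B)={$,a,d}
pass 2: (stable)
  FOLLOW(S)={$}  FOLLOW(A)={$}  FOLLOW(B)={$,a,d}

FOLLOW(B) = ["$", "a", "d"]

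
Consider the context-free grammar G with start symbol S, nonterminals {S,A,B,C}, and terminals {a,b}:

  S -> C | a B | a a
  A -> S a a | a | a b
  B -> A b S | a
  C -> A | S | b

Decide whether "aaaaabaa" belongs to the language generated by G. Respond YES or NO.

Convert to CNF:
  S -> S X5 | T0 B | T0 T0 | T0 T1 | a | b
  A -> S X2 | T0 T1 | a
  B -> A X3 | a
  C -> S X4 | T0 B | T0 T0 | T0 T1 | a | b
  T0 -> a
  T1 -> b
  X2 -> T0 T0
  X3 -> T1 S
  X4 -> T0 T0
  X5 -> T0 T0

CYK table (by increasing span):
  [0..0]={A,B,C,S,T0}  "a"  orig:{A,B,C,S}
  [1..1]={A,B,C,S,T0}  "a"  orig:{A,B,C,S}
  [2..2]={A,B,C,S,T0}  "a"  orig:{A,B,C,S}
  [3..3]={A,B,C,S,T0}  "a"  orig:{A,B,C,S}
  [4..4]={A,B,C,S,T0}  "a"  orig:{A,B,C,S}
  [5..5]={C,S,T1}  "b"  orig:{C,S}
  [6..6]={A,B,C,S,T0}  "a"  orig:{A,B,C,S}
  [7..7]={A,B,C,S,T0}  "a"  orig:{A,B,C,S}
  [0..1]={C,S,X2,X4,X5}  "aa"  orig:{C,S}
  [1..2]={C,S,X2,X4,X5}  "aa"  orig:{C,S}
  [2..3]={C,S,X2,X4,X5}  "aa"  orig:{C,S}
  [3..4]={C,S,X2,X4,X5}  "aa"  orig:{C,S}
  [4..5]={A,C,S}  "ab"
  [5..6]={X3}  "ba"  orig:{}
  [6..7]={C,S,X2,X4,X5}  "aa"  orig:{C,S}
  [0..2]={A,C,S}  "aaa"
  [1..3]={A,C,S}  "aaa"
  [2..4]={A,C,S}  "aaa"
  [3..5]=∅  "aab"
  [4..6]={B}  "aba"
  [5..7]={A,C,S,X3}  "baa"  orig:{A,C,S}
  [0..3]={A,C,S}  "aaaa"
  [1..4]={A,C,S}  "aaaa"
  [2..5]=∅  "aaab"
  [3..6]={C,S}  "aaba"
  [4..7]={A,B,C,S}  "abaa"
  [0..4]={A,C,S}  "aaaaa"
  [1..5]=∅  "aaaab"
  [2..6]={B}  "aaaba"
  [3..7]={C,S}  "aabaa"
  [0..5]=∅  "aaaaab"
  [1..6]={B,C,S}  "aaaaba"
  [2..7]={B}  "aaabaa"
  [0..6]={B,C,S}  "aaaaaba"
  [1..7]={B,C,S}  "aaaabaa"
  [0..7]={B,C,S}  "aaaaabaa"

S ∈ T[0,7] ⇒ YES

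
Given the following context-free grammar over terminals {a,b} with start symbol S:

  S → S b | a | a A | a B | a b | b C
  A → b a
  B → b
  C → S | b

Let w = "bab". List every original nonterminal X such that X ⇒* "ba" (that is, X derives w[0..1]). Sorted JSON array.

Convert to CNF:
  S -> S T0 | T0 C | T1 A | T1 B | T1 T0 | a
  A -> T0 T1
  B -> b
  C -> S T0 | T0 C | T1 A | T1 B | T1 T0 | a | b
  T0 -> b
  T1 -> a

Fill CYK table bottom-up, restricted to cells inside w[0..1]:
  cell(0,0) b: {B,C,T0}  orig:{B,C}
  cell(1,1) a: {C,S,T1}  orig:{C,S}
  cell(0,1) ba: {A,C,S}

Original NTs in T[0,1] deriving "ba": ["A", "C", "S"]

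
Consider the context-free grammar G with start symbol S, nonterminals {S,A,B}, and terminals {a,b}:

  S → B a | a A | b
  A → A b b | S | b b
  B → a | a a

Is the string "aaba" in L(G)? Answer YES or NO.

CNF form of G:
  S -> B T1 | T1 A | b
  A -> A X2 | B T1 | T0 T0 | T1 A | b
  B -> T1 T1 | a
  T0 -> b
  T1 -> a
  X2 -> T0 T0

CYK table (by increasing span):
  [0..0]={B,T1}  "a"  orig:{B}
  [1..1]={B,T1}  "a"  orig:{B}
  [2..2]={A,S,T0}  "b"  orig:{A,S}
  [3..3]={B,T1}  "a"  orig:{B}
  [0..1]={A,B,S}  "aa"
  [1..2]={A,S}  "ab"
  [2..3]=∅  "ba"
  [0..2]={A,S}  "aab"
  [1..3]=∅  "aba"
  [0..3]=∅  "aaba"

S ∉ T[0,3] ⇒ NO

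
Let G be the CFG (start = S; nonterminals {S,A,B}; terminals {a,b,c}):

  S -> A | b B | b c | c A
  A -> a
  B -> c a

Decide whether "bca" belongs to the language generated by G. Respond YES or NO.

Convert to CNF:
  S -> T0 A | T2 B | T2 T0 | a
  A -> a
  B -> T0 T1
  T0 -> c
  T1 -> a
  T2 -> b

CYK fill:
  T[0,0] 'b' = {T2}  orig:{}
  T[1,1] 'c' = {T0}  orig:{}
  T[2,2] 'a' = {A,S,T1}  orig:{A,S}
  T[0,1] 'bc' = {S}
  T[1,2] 'ca' = {B,S}
  T[0,2] 'bca' = {S}

S ∈ T[0,2] ⇒ YES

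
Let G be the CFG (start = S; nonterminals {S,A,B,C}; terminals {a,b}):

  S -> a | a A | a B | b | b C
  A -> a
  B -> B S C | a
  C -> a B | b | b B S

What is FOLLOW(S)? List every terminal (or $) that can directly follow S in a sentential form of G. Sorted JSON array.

FIRST sets, iterate to fixpoint:
round 1:
  A via A→a: +{a}
  B via B→a: +{a}
  C via C→a B: +{a}
  C via C→b: +{b}
  S via S→a: +{a}
  S via S→b: +{b}
  S: {a,b}  A: {a}  B: {a}  C: {a,b}
round 2: (stable)
  S: {a,b}  A: {a}  B: {a}  C: {a,b}

Compute FOLLOW by fixpoint:
seed FOLLOW(S) with $
pass 1:
  B→B S C: FOLLOW(B) ⊇ FIRST(S) = {a,b}; new: +{a,b}
  B→B S C: FOLLOW(S) ⊇ FIRST(C) = {a,b}; new: +{a,b}
  B→B S C: FOLLOW(C) ⊇ FOLLOW(B) ⊇ {a,b}; new: +{a,b}
  S→a A: FOLLOW(A) ⊇ FOLLOW(S) ⊇ {$,a,b}; new: +{$,a,b}
  S→a B: FOLLOW(B) ⊇ FOLLOW(S) ⊇ {$,a,b}; new: +{$}
  S→b C: FOLLOW(C) ⊇ FOLLOW(S) ⊇ {$,a,b}; new: +{$}
  S: {$,a,b}  A: {$,a,b}  B: {$,a,b}  C: {$,a,b}
pass 2: (stable)
  S: {$,a,b}  A: {$,a,b}  B: {$,a,b}  C: {$,a,b}

FOLLOW(S) = ["$", "a", "b"]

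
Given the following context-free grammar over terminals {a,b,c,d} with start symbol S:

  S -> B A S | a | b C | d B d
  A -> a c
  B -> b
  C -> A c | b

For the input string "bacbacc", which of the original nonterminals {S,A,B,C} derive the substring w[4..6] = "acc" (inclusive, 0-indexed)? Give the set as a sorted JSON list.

CNF form of G:
  S -> B X4 | T2 C | T3 X5 | a
  A -> T0 T1
  B -> b
  C -> A T1 | b
  T0 -> a
  T1 -> c
  T2 -> b
  T3 -> d
  X4 -> A S
  X5 -> B T3

CYK fill — only the sub-triangle for w[4..6]:
  T[4,4] 'a' = {S,T0}  orig:{S}
  T[5,5] 'c' = {T1}  orig:{}
  T[6,6] 'c' = {T1}  orig:{}
  T[4,5] 'ac' = {A}
  T[5,6] 'cc' = ∅
  T[4,6] 'acc' = {C}

Original NTs in T[4,6] deriving "acc": ["C"]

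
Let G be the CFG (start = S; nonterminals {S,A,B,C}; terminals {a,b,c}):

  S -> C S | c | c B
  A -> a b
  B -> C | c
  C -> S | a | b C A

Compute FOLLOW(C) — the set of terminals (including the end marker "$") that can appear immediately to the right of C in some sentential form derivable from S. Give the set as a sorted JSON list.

FIRST sets, iterate to fixpoint:
iter 1:
  A via A→a b: +{a}
  B via B→c: +{c}
  C via C→a: +{a}
  C via C→b C A: +{b}
  S via S→C S: +{a,b}
  S via S→c: +{c}
  S: {a,b,c}  A: {a}  B: {c}  C: {a,b}
iter 2:
  B via B→C: +{a,b}
  C via C→S: +{c}
  S: {a,b,c}  A: {a}  B: {a,b,c}  C: {a,b,c}
iter 3: (no change)
  S: {a,b,c}  A: {a}  B: {a,b,c}  C: {a,b,c}

FOLLOW sets:
initialize: $ ∈ FOLLOW(S)
iter 1:
  C→b C A: FOLLOW(C) ⊇ FIRST(A) = {a}; new: +{a}
  C→b C A: FOLLOW(A) ⊇ FOLLOW(C) ⊇ {a}; new: +{a}
  S→C S: FOLLOW(C) ⊇ FIRST(S) = {a,b,c}; new: +{b,c}
  S→c B: FOLLOW(B) ⊇ FOLLOW(S) ⊇ {$}; new: +{$}
  S: {$}  A: {a}  B: {$}  C: {a,b,c}
iter 2:
  B→C: FOLLOW(C) ⊇ FOLLOW(B) ⊇ {$}; new: +{$}
  C→S: FOLLOW(S) ⊇ FOLLOW(C) ⊇ {$,a,b,c}; new: +{a,b,c}
  C→b C A: FOLLOW(A) ⊇ FOLLOW(C) ⊇ {$,a,b,c}; new: +{$,b,c}
  S→c B: FOLLOW(B) ⊇ FOLLOW(S) ⊇ {$,a,b,c}; new: +{a,b,c}
  S: {$,a,b,c}  A: {$,a,b,c}  B: {$,a,b,c}  C: {$,a,b,c}
iter 3: (no change)
  S: {$,a,b,c}  A: {$,a,b,c}  B: {$,a,b,c}  C: {$,a,b,c}

FOLLOW(C) = ["$", "a", "b", "c"]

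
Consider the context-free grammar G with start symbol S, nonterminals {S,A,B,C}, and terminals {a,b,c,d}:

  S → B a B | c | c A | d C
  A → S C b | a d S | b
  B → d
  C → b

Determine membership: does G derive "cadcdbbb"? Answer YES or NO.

Convert to CNF:
  S -> B X6 | T2 C | T3 A | c
  A -> S X4 | T1 X5 | b
  B -> d
  C -> b
  T0 -> b
  T1 -> a
  T2 -> d
  T3 -> c
  X4 -> C T0
  X5 -> T2 S
  X6 -> T1 B

Fill CYK table bottom-up:
  cell(0,0) c: {S,T3}  orig:{S}
  cell(1,1) a: {T1}  orig:{}
  cell(2,2) d: {B,T2}  orig:{B}
  cell(3,3) c: {S,T3}  orig:{S}
  cell(4,4) d: {B,T2}  orig:{B}
  cell(5,5) b: {A,C,T0}  orig:{A,C}
  cell(6,6) b: {A,C,T0}  orig:{A,C}
  cell(7,7) b: {A,C,T0}  orig:{A,C}
  cell(0,1) ca: ∅
  cell(1,2) ad: {X6}  orig:{}
  cell(2,3) dc: {X5}  orig:{}
  cell(3,4) cd: ∅
  cell(4,5) db: {S}
  cell(5,6) bb: {X4}  orig:{}
  cell(6,7) bb: {X4}  orig:{}
  cell(0,2) cad: ∅
  cell(1,3) adc: {A}
  cell(2,4) dcd: ∅
  cell(3,5) cdb: ∅
  cell(4,6) dbb: ∅
  cell(5,7) bbb: ∅
  cell(0,3) cadc: {S}
  cell(1,4) adcd: ∅
  cell(2,5) dcdb: ∅
  cell(3,6) cdbb: ∅
  cell(4,7) dbbb: {A}
  cell(0,4) cadcd: ∅
  cell(1,5) adcdb: ∅
  cell(2,6) dcdbb: ∅
  cell(3,7) cdbbb: {S}
  cell(0,5) cadcdb: ∅
  cell(1,6) adcdbb: ∅
  cell(2,7) dcdbbb: {X5}  orig:{}
  cell(0,6) cadcdbb: ∅
  cell(1,7) adcdbbb: {A}
  cell(0,7) cadcdbbb: {S}

S ∈ T[0,7] ⇒ YES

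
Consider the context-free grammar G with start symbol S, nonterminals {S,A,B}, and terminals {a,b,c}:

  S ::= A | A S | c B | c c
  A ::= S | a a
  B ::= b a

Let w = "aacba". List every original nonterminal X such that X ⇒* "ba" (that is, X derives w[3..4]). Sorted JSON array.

Convert to CNF:
  S -> A S | T0 T0 | T1 B | T1 T1
  A -> A S | T0 T0 | T1 B | T1 T1
  B -> T2 T0
  T0 -> a
  T1 -> c
  T2 -> b

Fill CYK table bottom-up, restricted to cells inside w[3..4]:
  T[3,3] 'b' = {T2}  orig:{}
  T[4,4] 'a' = {T0}  orig:{}
  T[3,4] 'ba' = {B}

Original NTs in T[3,4] deriving "ba": ["B"]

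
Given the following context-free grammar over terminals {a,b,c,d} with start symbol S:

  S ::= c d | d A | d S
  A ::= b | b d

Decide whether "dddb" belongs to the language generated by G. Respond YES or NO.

Convert to CNF:
  S -> T1 A | T1 S | T2 T1
  A -> T0 T1 | b
  T0 -> b
  T1 -> d
  T2 -> c

CYK table (by increasing span):
  T[0,0] 'd' = {T1}  orig:{}
  T[1,1] 'd' = {T1}  orig:{}
  T[2,2] 'd' = {T1}  orig:{}
  T[3,3] 'b' = {A,T0}  orig:{A}
  T[0,1] 'dd' = ∅
  T[1,2] 'dd' = ∅
  T[2,3] 'db' = {S}
  T[0,2] 'ddd' = ∅
  T[1,3] 'ddb' = {S}
  T[0,3] 'dddb' = {S}

S ∈ T[0,3] ⇒ YES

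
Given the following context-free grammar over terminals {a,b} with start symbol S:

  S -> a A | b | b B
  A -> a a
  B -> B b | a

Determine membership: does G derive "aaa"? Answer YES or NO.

CNF form of G:
  S -> T0 A | T1 B | b
  A -> T0 T0
  B -> B T1 | a
  T0 -> a
  T1 -> b

CYK table (by increasing span):
  cell(0,0) a: {B,T0}  orig:{B}
  cell(1,1) a: {B,T0}  orig:{B}
  cell(2,2) a: {B,T0}  orig:{B}
  cell(0,1) aa: {A}
  cell(1,2) aa: {A}
  cell(0,2) aaa: {S}

S ∈ T[0,2] ⇒ YES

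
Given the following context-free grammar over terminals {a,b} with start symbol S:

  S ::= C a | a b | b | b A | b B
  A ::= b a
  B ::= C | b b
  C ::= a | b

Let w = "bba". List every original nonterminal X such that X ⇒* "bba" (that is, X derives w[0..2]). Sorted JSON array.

Convert to CNF:
  S -> C T1 | T0 A | T0 B | T1 T0 | b
  A -> T0 T1
  B -> T0 T0 | a | b
  C -> a | b
  T0 -> b
  T1 -> a

CYK fill — only the sub-triangle for w[0..2]:
  T[0,0] 'b' = {B,C,S,T0}  orig:{B,C,S}
  T[1,1] 'b' = {B,C,S,T0}  orig:{B,C,S}
  T[2,2] 'a' = {B,C,T1}  orig:{B,C}
  T[0,1] 'bb' = {B,S}
  T[1,2] 'ba' = {A,S}
  T[0,2] 'bba' = {S}

Original NTs in T[0,2] deriving "bba": ["S"]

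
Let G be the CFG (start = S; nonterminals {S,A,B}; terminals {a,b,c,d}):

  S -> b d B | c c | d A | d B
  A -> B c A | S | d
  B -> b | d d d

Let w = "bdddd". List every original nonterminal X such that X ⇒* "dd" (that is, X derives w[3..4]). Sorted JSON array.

Convert to CNF:
  S -> T0 T0 | T1 X6 | T2 A | T2 B
  A -> B X3 | T0 T0 | T1 X4 | T2 A | T2 B | d
  B -> T2 X5 | b
  T0 -> c
  T1 -> b
  T2 -> d
  X3 -> T0 A
  X4 -> T2 B
  X5 -> T2 T2
  X6 -> T2 B

CYK table (by increasing span), restricted to cells inside w[3..4]:
  [3..3]={A,T2}  "d"  orig:{A}
  [4..4]={A,T2}  "d"  orig:{A}
  [3..4]={A,S,X5}  "dd"  orig:{A,S}

Original NTs in T[3,4] deriving "dd": ["A", "S"]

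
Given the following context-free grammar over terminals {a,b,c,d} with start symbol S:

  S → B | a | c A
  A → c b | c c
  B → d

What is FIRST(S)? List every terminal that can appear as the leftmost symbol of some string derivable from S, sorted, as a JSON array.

Compute FIRST by fixpoint:
[1]
  A via A→c b: +{c}
  B via B→d: +{d}
  S via S→B: +{d}
  S via S→a: +{a}
  S via S→c A: +{c}
  FIRST[S]={a,c,d}  FIRST[A]={c}  FIRST[B]={d}
[2] done
  FIRST[S]={a,c,d}  FIRST[A]={c}  FIRST[B]={d}

FIRST(S) = ["a", "c", "d"]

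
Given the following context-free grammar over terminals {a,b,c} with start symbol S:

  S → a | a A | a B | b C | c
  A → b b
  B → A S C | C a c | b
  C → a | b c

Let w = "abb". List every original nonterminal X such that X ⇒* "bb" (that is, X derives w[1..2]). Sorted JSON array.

CNF form of G:
  S -> T0 C | T1 A | T1 B | a | c
  A -> T0 T0
  B -> A X3 | C X4 | b
  C -> T0 T2 | a
  T0 -> b
  T1 -> a
  T2 -> c
  X3 -> S C
  X4 -> T1 T2

CYK table (by increasing span), restricted to cells inside w[1..2]:
  [1..1]={B,T0}  "b"  orig:{B}
  [2..2]={B,T0}  "b"  orig:{B}
  [1..2]={A}  "bb"

Original NTs in T[1,2] deriving "bb": ["A"]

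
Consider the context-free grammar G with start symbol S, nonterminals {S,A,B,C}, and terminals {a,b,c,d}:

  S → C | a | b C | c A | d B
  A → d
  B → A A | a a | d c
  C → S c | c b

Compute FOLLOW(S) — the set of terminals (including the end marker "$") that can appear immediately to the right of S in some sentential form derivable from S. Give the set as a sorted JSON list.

Compute FIRST by fixpoint:
pass 1:
  A via A→d: +{d}
  B via B→A A: +{d}
  B via B→a a: +{a}
  C via C→c b: +{c}
  S via S→C: +{c}
  S via S→a: +{a}
  S via S→b C: +{b}
  S via S→d B: +{d}
  FIRST(S)={a,b,c,d}  FIRST(A)={d}  FIRST(B)={a,d}  FIRST(C)={c}
pass 2:
  C via C→S c: +{a,b,d}
  FIRST(S)={a,b,c,d}  FIRST(A)={d}  FIRST(B)={a,d}  FIRST(C)={a,b,c,d}
pass 3: (no change)
  FIRST(S)={a,b,c,d}  FIRST(A)={d}  FIRST(B)={a,d}  FIRST(C)={a,b,c,d}

FOLLOW sets:
FOLLOW(S) := {$}
round 1:
  B→A A: FOLLOW(A) ⊇ FIRST(A) = {d}; new: +{d}
  C→S c: FOLLOW(S) ⊇ FIRST(c) = {c}; new: +{c}
  S→C: FOLLOW(C) ⊇ FOLLOW(S) ⊇ {$,c}; new: +{$,c}
  S→c A: FOLLOW(A) ⊇ FOLLOW(S) ⊇ {$,c}; new: +{$,c}
  S→d B: FOLLOW(B) ⊇ FOLLOW(S) ⊇ {$,c}; new: +{$,c}
  FOLLOW(S)={$,c}  FOLLOW(A)={$,c,d}  FOLLOW(B)={$,c}  FOLLOW(C)={$,c}
round 2: — fixpoint
  FOLLOW(S)={$,c}  FOLLOW(A)={$,c,d}  FOLLOW(B)={$,c}  FOLLOW(C)={$,c}

FOLLOW(S) = ["$", "c"]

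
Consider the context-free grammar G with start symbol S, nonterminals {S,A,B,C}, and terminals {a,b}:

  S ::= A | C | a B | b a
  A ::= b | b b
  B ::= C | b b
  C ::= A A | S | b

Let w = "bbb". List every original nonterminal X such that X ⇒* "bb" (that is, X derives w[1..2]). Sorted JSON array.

CNF form of G:
  S -> A A | T0 T0 | T0 T1 | T1 B | b
  A -> T0 T0 | b
  B -> A A | T0 T0 | T0 T1 | T1 B | b
  C -> A A | T0 T0 | T0 T1 | T1 B | b
  T0 -> b
  T1 -> a

CYK fill, restricted to cells inside w[1..2]:
  [1..1]={A,B,C,S,T0}  "b"  orig:{A,B,C,S}
  [2..2]={A,B,C,S,T0}  "b"  orig:{A,B,C,S}
  [1..2]={A,B,C,S}  "bb"

Original NTs in T[1,2] deriving "bb": ["A", "B", "C", "S"]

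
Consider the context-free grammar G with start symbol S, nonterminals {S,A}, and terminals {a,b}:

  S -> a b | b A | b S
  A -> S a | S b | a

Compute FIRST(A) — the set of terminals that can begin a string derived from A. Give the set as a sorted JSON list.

FIRST sets, iterate to fixpoint:
round 1:
  A via A→a: +{a}
  S via S→a b: +{a}
  S via S→b A: +{b}
  S: {a,b}  A: {a}
round 2:
  A via A→S a: +{b}
  S: {a,b}  A: {a,b}
round 3: — fixpoint
  S: {a,b}  A: {a,b}

FIRST(A) = ["a", "b"]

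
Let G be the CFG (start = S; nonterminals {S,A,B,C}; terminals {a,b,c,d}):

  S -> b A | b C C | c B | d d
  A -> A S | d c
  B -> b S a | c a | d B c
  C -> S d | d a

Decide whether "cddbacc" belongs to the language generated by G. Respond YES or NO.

Convert to CNF:
  S -> T0 T0 | T1 B | T2 A | T2 X6
  A -> A S | T0 T1
  B -> T0 X5 | T1 T3 | T2 X4
  C -> S T0 | T0 T3
  T0 -> d
  T1 -> c
  T2 -> b
  T3 -> a
  X4 -> S T3
  X5 -> B T1
  X6 -> C C

CYK fill:
  cell(0,0) c: {T1}  orig:{}
  cell(1,1) d: {T0}  orig:{}
  cell(2,2) d: {T0}  orig:{}
  cell(3,3) b: {T2}  orig:{}
  cell(4,4) a: {T3}  orig:{}
  cell(5,5) c: {T1}  orig:{}
  cell(6,6) c: {T1}  orig:{}
  cell(0,1) cd: ∅
  cell(1,2) dd: {S}
  cell(2,3) db: ∅
  cell(3,4) ba: ∅
  cell(4,5) ac: ∅
  cell(5,6) cc: ∅
  cell(0,2) cdd: ∅
  cell(1,3) ddb: ∅
  cell(2,4) dba: ∅
  cell(3,5) bac: ∅
  cell(4,6) acc: ∅
  cell(0,3) cddb: ∅
  cell(1,4) ddba: ∅
  cell(2,5) dbac: ∅
  cell(3,6) bacc: ∅
  cell(0,4) cddba: ∅
  cell(1,5) ddbac: ∅
  cell(2,6) dbacc: ∅
  cell(0,5) cddbac: ∅
  cell(1,6) ddbacc: ∅
  cell(0,6) cddbacc: ∅

S ∉ T[0,6] ⇒ NO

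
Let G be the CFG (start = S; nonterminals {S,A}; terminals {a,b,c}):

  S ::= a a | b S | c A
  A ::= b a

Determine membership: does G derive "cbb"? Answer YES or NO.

CNF form of G:
  S -> T0 S | T1 T1 | T2 A
  A -> T0 T1
  T0 -> b
  T1 -> a
  T2 -> c

Fill CYK table bottom-up:
  T[0,0] 'c' = {T2}  orig:{}
  T[1,1] 'b' = {T0}  orig:{}
  T[2,2] 'b' = {T0}  orig:{}
  T[0,1] 'cb' = ∅
  T[1,2] 'bb' = ∅
  T[0,2] 'cbb' = ∅

S ∉ T[0,2] ⇒ NO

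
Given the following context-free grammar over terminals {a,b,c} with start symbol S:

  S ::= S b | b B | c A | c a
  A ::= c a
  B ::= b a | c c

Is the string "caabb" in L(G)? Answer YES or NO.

Convert to CNF:
  S -> S T2 | T0 A | T0 T1 | T2 B
  A -> T0 T1
  B -> T0 T0 | T2 T1
  T0 -> c
  T1 -> a
  T2 -> b

CYK table (by increasing span):
  T[0,0] 'c' = {T0}  orig:{}
  T[1,1] 'a' = {T1}  orig:{}
  T[2,2] 'a' = {T1}  orig:{}
  T[3,3] 'b' = {T2}  orig:{}
  T[4,4] 'b' = {T2}  orig:{}
  T[0,1] 'ca' = {A,S}
  T[1,2] 'aa' = ∅
  T[2,3] 'ab' = ∅
  T[3,4] 'bb' = ∅
  T[0,2] 'caa' = ∅
  T[1,3] 'aab' = ∅
  T[2,4] 'abb' = ∅
  T[0,3] 'caab' = ∅
  T[1,4] 'aabb' = ∅
  T[0,4] 'caabb' = ∅

S ∉ T[0,4] ⇒ NO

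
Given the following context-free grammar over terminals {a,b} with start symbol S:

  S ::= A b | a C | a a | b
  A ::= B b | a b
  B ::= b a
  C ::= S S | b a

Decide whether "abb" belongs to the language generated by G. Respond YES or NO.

CNF form of G:
  S -> A T0 | T1 C | T1 T1 | b
  A -> B T0 | T1 T0
  B -> T0 T1
  C -> S S | T0 T1
  T0 -> b
  T1 -> a

CYK table (by increasing span):
  cell(0,0) a: {T1}  orig:{}
  cell(1,1) b: {S,T0}  orig:{S}
  cell(2,2) b: {S,T0}  orig:{S}
  cell(0,1) ab: {A}
  cell(1,2) bb: {C}
  cell(0,2) abb: {S}

S ∈ T[0,2] ⇒ YES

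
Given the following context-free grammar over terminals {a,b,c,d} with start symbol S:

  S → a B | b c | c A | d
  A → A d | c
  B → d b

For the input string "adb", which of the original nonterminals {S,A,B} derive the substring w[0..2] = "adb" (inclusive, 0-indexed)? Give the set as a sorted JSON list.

Convert to CNF:
  S -> T1 T3 | T2 B | T3 A | d
  A -> A T0 | c
  B -> T0 T1
  T0 -> d
  T1 -> b
  T2 -> a
  T3 -> c

CYK table (by increasing span), restricted to cells inside w[0..2]:
  T[0,0] 'a' = {T2}  orig:{}
  T[1,1] 'd' = {S,T0}  orig:{S}
  T[2,2] 'b' = {T1}  orig:{}
  T[0,1] 'ad' = ∅
  T[1,2] 'db' = {B}
  T[0,2] 'adb' = {S}

Original NTs in T[0,2] deriving "adb": ["S"]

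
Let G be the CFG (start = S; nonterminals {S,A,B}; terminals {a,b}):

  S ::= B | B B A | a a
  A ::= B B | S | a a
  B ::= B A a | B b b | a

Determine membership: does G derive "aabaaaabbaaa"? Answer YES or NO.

CNF form of G:
  S -> B X7 | B X8 | B X9 | T0 T0 | a
  A -> B B | B X2 | B X3 | B X4 | T0 T0 | a
  B -> B X5 | B X6 | a
  T0 -> a
  T1 -> b
  X2 -> A T0
  X3 -> B A
  X4 -> T1 T1
  X5 -> A T0
  X6 -> T1 T1
  X7 -> A T0
  X8 -> B A
  X9 -> T1 T1

Fill CYK table bottom-up:
  T[0,0] 'a' = {A,B,S,T0}  orig:{A,B,S}
  T[1,1] 'a' = {A,B,S,T0}  orig:{A,B,S}
  T[2,2] 'b' = {T1}  orig:{}
  T[3,3] 'a' = {A,B,S,T0}  orig:{A,B,S}
  T[4,4] 'a' = {A,B,S,T0}  orig:{A,B,S}
  T[5,5] 'a' = {A,B,S,T0}  orig:{A,B,S}
  T[6,6] 'a' = {A,B,S,T0}  orig:{A,B,S}
  T[7,7] 'b' = {T1}  orig:{}
  T[8,8] 'b' = {T1}  orig:{}
  T[9,9] 'a' = {A,B,S,T0}  orig:{A,B,S}
  T[10,10] 'a' = {A,B,S,T0}  orig:{A,B,S}
  T[11,11] 'a' = {A,B,S,T0}  orig:{A,B,S}
  T[0,1] 'aa' = {A,S,X2,X3,X5,X7,X8}  orig:{A,S}
  T[1,2] 'ab' = ∅
  T[2,3] 'ba' = ∅
  T[3,4] 'aa' = {A,S,X2,X3,X5,X7,X8}  orig:{A,S}
  T[4,5] 'aa' = {A,S,X2,X3,X5,X7,X8}  orig:{A,S}
  T[5,6] 'aa' = {A,S,X2,X3,X5,X7,X8}  orig:{A,S}
  T[6,7] 'ab' = ∅
  T[7,8] 'bb' = {X4,X6,X9}  orig:{}
  T[8,9] 'ba' = ∅
  T[9,10] 'aa' = {A,S,X2,X3,X5,X7,X8}  orig:{A,S}
  T[10,11] 'aa' = {A,S,X2,X3,X5,X7,X8}  orig:{A,S}
  T[0,2] 'aab' = ∅
  T[1,3] 'aba' = ∅
  T[2,4] 'baa' = ∅
  T[3,5] 'aaa' = {A,B,S,X2,X3,X5,X7,X8}  orig:{A,B,S}
  T[4,6] 'aaa' = {A,B,S,X2,X3,X5,X7,X8}  orig:{A,B,S}
  T[5,7] 'aab' = ∅
  T[6,8] 'abb' = {A,B,S}
  T[7,9] 'bba' = ∅
  T[8,10] 'baa' = ∅
  T[9,11] 'aaa' = {A,B,S,X2,X3,X5,X7,X8}  orig:{A,B,S}
  T[0,3] 'aaba' = ∅
  T[1,4] 'abaa' = ∅
  T[2,5] 'baaa' = ∅
  T[3,6] 'aaaa' = {A,B,S,X2,X3,X5,X7,X8}  orig:{A,B,S}
  T[4,7] 'aaab' = ∅
  T[5,8] 'aabb' = {A,X3,X8}  orig:{A}
  T[6,9] 'abba' = {A,X2,X3,X5,X7,X8}  orig:{A}
  T[7,10] 'bbaa' = ∅
  T[8,11] 'baaa' = ∅
  T[0,4] 'aabaa' = ∅
  T[1,5] 'abaaa' = ∅
  T[2,6] 'baaaa' = ∅
  T[3,7] 'aaaab' = ∅
  T[4,8] 'aaabb' = {A,B,S,X3,X8}  orig:{A,B,S}
  T[5,9] 'aabba' = {A,B,S,X2,X3,X5,X7,X8}  orig:{A,B,S}
  T[6,10] 'abbaa' = {A,B,S,X2,X3,X5,X7,X8}  orig:{A,B,S}
  T[7,11] 'bbaaa' = ∅
  T[0,5] 'aabaaa' = ∅
  T[1,6] 'abaaaa' = ∅
  T[2,7] 'baaaab' = ∅
  T[3,8] 'aaaabb' = {A,B,S,X3,X8}  orig:{A,B,S}
  T[4,9] 'aaabba' = {A,B,S,X2,X3,X5,X7,X8}  orig:{A,B,S}
  T[5,10] 'aabbaa' = {A,B,S,X2,X3,X5,X7,X8}  orig:{A,B,S}
  T[6,11] 'abbaaa' = {A,B,S,X2,X3,X5,X7,X8}  orig:{A,B,S}
  T[0,6] 'aabaaaa' = ∅
  T[1,7] 'abaaaab' = ∅
  T[2,8] 'baaaabb' = ∅
  T[3,9] 'aaaabba' = {A,B,S,X2,X3,X5,X7,X8}  orig:{A,B,S}
  T[4,10] 'aaabbaa' = {A,B,S,X2,X3,X5,X7,X8}  orig:{A,B,S}
  T[5,11] 'aabbaaa' = {A,B,S,X2,X3,X5,X7,X8}  orig:{A,B,S}
  T[0,7] 'aabaaaab' = ∅
  T[1,8] 'abaaaabb' = ∅
  T[2,9] 'baaaabba' = ∅
  T[3,10] 'aaaabbaa' = {A,B,S,X2,X3,X5,X7,X8}  orig:{A,B,S}
  T[4,11] 'aaabbaaa' = {A,B,S,X2,X3,X5,X7,X8}  orig:{A,B,S}
  T[0,8] 'aabaaaabb' = ∅
  T[1,9] 'abaaaabba' = ∅
  T[2,10] 'baaaabbaa' = ∅
  T[3,11] 'aaaabbaaa' = {A,B,S,X2,X3,X5,X7,X8}  orig:{A,B,S}
  T[0,9] 'aabaaaabba' = ∅
  T[1,10] 'abaaaabbaa' = ∅
  T[2,11] 'baaaabbaaa' = ∅
  T[0,10] 'aabaaaabbaa' = ∅
  T[1,11] 'abaaaabbaaa' = ∅
  T[0,11] 'aabaaaabbaaa' = ∅

S ∉ T[0,11] ⇒ NO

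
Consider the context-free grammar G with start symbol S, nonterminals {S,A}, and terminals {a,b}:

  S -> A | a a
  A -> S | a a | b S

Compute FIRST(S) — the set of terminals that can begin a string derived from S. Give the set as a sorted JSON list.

FIRST iteration:
pass 1:
  A via A→a a: +{a}
  A via A→b S: +{b}
  S via S→A: +{a,b}
  FIRST[S]={a,b}  FIRST[A]={a,b}
pass 2: (no change)
  FIRST[S]={a,b}  FIRST[A]={a,b}

FIRST(S) = ["a", "b"]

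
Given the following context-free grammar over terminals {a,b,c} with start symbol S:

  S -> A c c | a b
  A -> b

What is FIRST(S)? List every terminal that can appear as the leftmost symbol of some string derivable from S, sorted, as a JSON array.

Compute FIRST by fixpoint:
iter 1:
  A via A→b: +{b}
  S via S→A c c: +{b}
  S via S→a b: +{a}
  FIRST(S)={a,b}  FIRST(A)={b}
iter 2: — fixpoint
  FIRST(S)={a,b}  FIRST(A)={b}

FIRST(S) = ["a", "b"]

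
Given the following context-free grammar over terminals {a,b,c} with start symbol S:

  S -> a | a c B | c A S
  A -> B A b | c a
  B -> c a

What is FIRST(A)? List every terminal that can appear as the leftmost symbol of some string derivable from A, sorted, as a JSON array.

FIRST iteration:
round 1:
  A via A→c a: +{c}
  B via B→c a: +{c}
  S via S→a: +{a}
  S via S→c A S: +{c}
  S: {a,c}  A: {c}  B: {c}
round 2: done
  S: {a,c}  A: {c}  B: {c}

FIRST(A) = ["c"]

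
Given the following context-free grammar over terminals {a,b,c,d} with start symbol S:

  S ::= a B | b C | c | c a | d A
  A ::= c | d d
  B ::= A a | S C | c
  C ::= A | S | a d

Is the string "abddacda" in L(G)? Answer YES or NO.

Convert to CNF:
  S -> T0 A | T1 B | T2 C | T3 T1 | c
  A -> T0 T0 | c
  B -> A T1 | S C | c
  C -> T0 A | T0 T0 | T1 B | T1 T0 | T2 C | T3 T1 | c
  T0 -> d
  T1 -> a
  T2 -> b
  T3 -> c

Fill CYK table bottom-up:
  cell(0,0) a: {T1}  orig:{}
  cell(1,1) b: {T2}  orig:{}
  cell(2,2) d: {T0}  orig:{}
  cell(3,3) d: {T0}  orig:{}
  cell(4,4) a: {T1}  orig:{}
  cell(5,5) c: {A,B,C,S,T3}  orig:{A,B,C,S}
  cell(6,6) d: {T0}  orig:{}
  cell(7,7) a: {T1}  orig:{}
  cell(0,1) ab: ∅
  cell(1,2) bd: ∅
  cell(2,3) dd: {A,C}
  cell(3,4) da: ∅
  cell(4,5) ac: {C,S}
  cell(5,6) cd: ∅
  cell(6,7) da: ∅
  cell(0,2) abd: ∅
  cell(1,3) bdd: {C,S}
  cell(2,4) dda: {B}
  cell(3,5) dac: ∅
  cell(4,6) acd: ∅
  cell(5,7) cda: ∅
  cell(0,3) abdd: ∅
  cell(1,4) bdda: ∅
  cell(2,5) ddac: ∅
  cell(3,6) dacd: ∅
  cell(4,7) acda: ∅
  cell(0,4) abdda: ∅
  cell(1,5) bddac: {B}
  cell(2,6) ddacd: ∅
  cell(3,7) dacda: ∅
  cell(0,5) abddac: {C,S}
  cell(1,6) bddacd: ∅
  cell(2,7) ddacda: ∅
  cell(0,6) abddacd: ∅
  cell(1,7) bddacda: ∅
  cell(0,7) abddacda: ∅

S ∉ T[0,7] ⇒ NO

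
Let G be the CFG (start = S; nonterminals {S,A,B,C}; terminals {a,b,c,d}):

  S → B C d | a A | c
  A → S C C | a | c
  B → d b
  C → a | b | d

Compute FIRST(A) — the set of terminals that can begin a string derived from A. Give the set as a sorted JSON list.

Compute FIRST by fixpoint:
pass 1:
  A via A→a: +{a}
  A via A→c: +{c}
  B via B→d b: +{d}
  C via C→a: +{a}
  C via C→b: +{b}
  C via C→d: +{d}
  S via S→B C d: +{d}
  S via S→a A: +{a}
  S via S→c: +{c}
  S: {a,c,d}  A: {a,c}  B: {d}  C: {a,b,d}
pass 2:
  A via A→S C C: +{d}
  S: {a,c,d}  A: {a,c,d}  B: {d}  C: {a,b,d}
pass 3: — fixpoint
  S: {a,c,d}  A: {a,c,d}  B: {d}  C: {a,b,d}

FIRST(A) = ["a", "c", "d"]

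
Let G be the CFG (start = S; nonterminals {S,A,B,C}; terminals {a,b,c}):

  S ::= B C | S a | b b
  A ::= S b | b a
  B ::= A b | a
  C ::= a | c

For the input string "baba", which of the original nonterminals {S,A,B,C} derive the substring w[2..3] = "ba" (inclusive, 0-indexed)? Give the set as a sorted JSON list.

Convert to CNF:
  S -> B C | S T1 | T0 T0
  A -> S T0 | T0 T1
  B -> A T0 | a
  C -> a | c
  T0 -> b
  T1 -> a

CYK table (by increasing span) — only the sub-triangle for w[2..3]:
  T[2,2] 'b' = {T0}  orig:{}
  T[3,3] 'a' = {B,C,T1}  orig:{B,C}
  T[2,3] 'ba' = {A}

Original NTs in T[2,3] deriving "ba": ["A"]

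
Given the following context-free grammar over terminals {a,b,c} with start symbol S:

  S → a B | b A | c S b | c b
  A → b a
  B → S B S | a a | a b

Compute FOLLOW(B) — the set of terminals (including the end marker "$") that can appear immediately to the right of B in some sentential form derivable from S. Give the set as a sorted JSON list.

FIRST sets, iterate to fixpoint:
pass 1:
  A via A→b a: +{b}
  B via B→a a: +{a}
  S via S→a B: +{a}
  S via S→b A: +{b}
  S via S→c S b: +{c}
  S: {a,b,c}  A: {b}  B: {a}
pass 2:
  B via B→S B S: +{b,c}
  S: {a,b,c}  A: {b}  B: {a,b,c}
pass 3: done
  S: {a,b,c}  A: {b}  B: {a,b,c}

FOLLOW sets:
FOLLOW(S) := {$}
pass 1:
  B→S B S: FOLLOW(S) ⊇ FIRST(B) = {a,b,c}; new: +{a,b,c}
  B→S B S: FOLLOW(B) ⊇ FIRST(S) = {a,b,c}; new: +{a,b,c}
  S→a B: FOLLOW(B) ⊇ FOLLOW(S) ⊇ {$,a,b,c}; new: +{$}
  S→b A: FOLLOW(A) ⊇ FOLLOW(S) ⊇ {$,a,b,c}; new: +{$,a,b,c}
  FOLLOW[S]={$,a,b,c}  FOLLOW[A]={$,a,b,c}  FOLLOW[B]={$,a,b,c}
pass 2: (no change)
  FOLLOW[S]={$,a,b,c}  FOLLOW[A]={$,a,b,c}  FOLLOW[B]={$,a,b,c}

FOLLOW(B) = ["$", "a", "b", "c"]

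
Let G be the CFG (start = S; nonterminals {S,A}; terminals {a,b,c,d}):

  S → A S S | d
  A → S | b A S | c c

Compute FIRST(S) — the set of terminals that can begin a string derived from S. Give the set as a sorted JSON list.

FIRST sets, iterate to fixpoint:
iter 1:
  A via A→b A S: +{b}
  A via A→c c: +{c}
  S via S→A S S: +{b,c}
  S via S→d: +{d}
  FIRST(S)={b,c,d}  FIRST(A)={b,c}
iter 2:
  A via A→S: +{d}
  FIRST(S)={b,c,d}  FIRST(A)={b,c,d}
iter 3: (stable)
  FIRST(S)={b,c,d}  FIRST(A)={b,c,d}

FIRST(S) = ["b", "c", "d"]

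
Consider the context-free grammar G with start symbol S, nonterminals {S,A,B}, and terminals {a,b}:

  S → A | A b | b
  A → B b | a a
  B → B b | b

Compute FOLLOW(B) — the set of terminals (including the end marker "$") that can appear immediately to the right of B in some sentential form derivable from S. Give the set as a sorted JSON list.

Compute FIRST by fixpoint:
[1]
  A via A→a a: +{a}
  B via B→b: +{b}
  S via S→A: +{a}
  S via S→b: +{b}
  FIRST(S)={a,b}  FIRST(A)={a}  FIRST(B)={b}
[2]
  A via A→B b: +{b}
  FIRST(S)={a,b}  FIRST(A)={a,b}  FIRST(B)={b}
[3] done
  FIRST(S)={a,b}  FIRST(A)={a,b}  FIRST(B)={b}

FOLLOW iteration:
FOLLOW(S) := {$}
iter 1:
  A→B b: FOLLOW(B) ⊇ FIRST(b) = {b}; new: +{b}
  S→A: FOLLOW(A) ⊇ FOLLOW(S) ⊇ {$}; new: +{$}
  S→A b: FOLLOW(A) ⊇ FIRST(b) = {b}; new: +{b}
  S: {$}  A: {$,b}  B: {b}
iter 2: (stable)
  S: {$}  A: {$,b}  B: {b}

FOLLOW(B) = ["b"]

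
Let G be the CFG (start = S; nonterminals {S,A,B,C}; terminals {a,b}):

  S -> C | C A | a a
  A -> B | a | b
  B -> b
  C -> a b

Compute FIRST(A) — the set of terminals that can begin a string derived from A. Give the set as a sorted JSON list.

Compute FIRST by fixpoint:
pass 1:
  A via A→a: +{a}
  A via A→b: +{b}
  B via B→b: +{b}
  C via C→a b: +{a}
  S via S→C: +{a}
  FIRST[S]={a}  FIRST[A]={a,b}  FIRST[B]={b}  FIRST[C]={a}
pass 2: — fixpoint
  FIRST[S]={a}  FIRST[A]={a,b}  FIRST[B]={b}  FIRST[C]={a}

FIRST(A) = ["a", "b"]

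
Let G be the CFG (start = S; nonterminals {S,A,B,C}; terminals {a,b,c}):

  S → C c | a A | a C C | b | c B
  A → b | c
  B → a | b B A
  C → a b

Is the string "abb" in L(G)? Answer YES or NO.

CNF form of G:
  S -> C T2 | T1 A | T1 X4 | T2 B | b
  A -> b | c
  B -> T0 X3 | a
  C -> T1 T0
  T0 -> b
  T1 -> a
  T2 -> c
  X3 -> B A
  X4 -> C C

CYK fill:
  cell(0,0) a: {B,T1}  orig:{B}
  cell(1,1) b: {A,S,T0}  orig:{A,S}
  cell(2,2) b: {A,S,T0}  orig:{A,S}
  cell(0,1) ab: {C,S,X3}  orig:{C,S}
  cell(1,2) bb: ∅
  cell(0,2) abb: ∅

S ∉ T[0,2] ⇒ NO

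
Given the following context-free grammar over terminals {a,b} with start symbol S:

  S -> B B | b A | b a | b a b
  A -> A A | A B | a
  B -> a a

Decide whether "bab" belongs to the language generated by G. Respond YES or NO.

CNF form of G:
  S -> B B | T1 A | T1 T0 | T1 X2
  A -> A A | A B | a
  B -> T0 T0
  T0 -> a
  T1 -> b
  X2 -> T0 T1

Fill CYK table bottom-up:
  cell(0,0) b: {T1}  orig:{}
  cell(1,1) a: {A,T0}  orig:{A}
  cell(2,2) b: {T1}  orig:{}
  cell(0,1) ba: {S}
  cell(1,2) ab: {X2}  orig:{}
  cell(0,2) bab: {S}

S ∈ T[0,2] ⇒ YES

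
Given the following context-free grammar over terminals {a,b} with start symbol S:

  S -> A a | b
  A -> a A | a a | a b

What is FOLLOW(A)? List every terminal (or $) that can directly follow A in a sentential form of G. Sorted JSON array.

FIRST iteration:
pass 1:
  A via A→a A: +{a}
  S via S→A a: +{a}
  S via S→b: +{b}
  FIRST[S]={a,b}  FIRST[A]={a}
pass 2: (stable)
  FIRST[S]={a,b}  FIRST[A]={a}

FOLLOW iteration:
initialize: $ ∈ FOLLOW(S)
round 1:
  S→A a: FOLLOW(A) ⊇ FIRST(a) = {a}; new: +{a}
  FOLLOW(S)={$}  FOLLOW(A)={a}
round 2: (no change)
  FOLLOW(S)={$}  FOLLOW(A)={a}

FOLLOW(A) = ["a"]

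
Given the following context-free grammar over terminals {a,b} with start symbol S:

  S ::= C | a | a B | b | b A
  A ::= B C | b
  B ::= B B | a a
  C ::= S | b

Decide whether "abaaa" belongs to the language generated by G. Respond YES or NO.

CNF form of G:
  S -> T0 B | T1 A | a | b
  A -> B C | b
  B -> B B | T0 T0
  C -> T0 B | T1 A | a | b
  T0 -> a
  T1 -> b

Fill CYK table bottom-up:
  T[0,0] 'a' = {C,S,T0}  orig:{C,S}
  T[1,1] 'b' = {A,C,S,T1}  orig:{A,C,S}
  T[2,2] 'a' = {C,S,T0}  orig:{C,S}
  T[3,3] 'a' = {C,S,T0}  orig:{C,S}
  T[4,4] 'a' = {C,S,T0}  orig:{C,S}
  T[0,1] 'ab' = ∅
  T[1,2] 'ba' = ∅
  T[2,3] 'aa' = {B}
  T[3,4] 'aa' = {B}
  T[0,2] 'aba' = ∅
  T[1,3] 'baa' = ∅
  T[2,4] 'aaa' = {A,C,S}
  T[0,3] 'abaa' = ∅
  T[1,4] 'baaa' = {C,S}
  T[0,4] 'abaaa' = ∅

S ∉ T[0,4] ⇒ NO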